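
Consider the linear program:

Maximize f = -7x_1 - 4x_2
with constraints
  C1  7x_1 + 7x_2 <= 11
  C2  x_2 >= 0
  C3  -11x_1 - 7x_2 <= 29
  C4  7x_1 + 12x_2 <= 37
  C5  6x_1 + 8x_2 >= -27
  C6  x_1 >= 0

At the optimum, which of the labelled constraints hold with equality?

C2 and C6

Extreme points and f = -7x_1 - 4x_2:
  (11/7, 0) → f = -11
  (0, 11/7) → f = -44/7
  (0, 0) → f = 0

The maximum is at (0, 0). Substituting into each constraint, equality holds for C2 and C6; the remaining constraints have slack.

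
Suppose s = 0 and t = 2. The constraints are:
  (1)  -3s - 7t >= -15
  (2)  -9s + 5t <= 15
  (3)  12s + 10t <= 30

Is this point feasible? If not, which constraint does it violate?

feasible

(1): -14 ≥ -15 ✓
(2): 10 ≤ 15 ✓
(3): 20 ≤ 30 ✓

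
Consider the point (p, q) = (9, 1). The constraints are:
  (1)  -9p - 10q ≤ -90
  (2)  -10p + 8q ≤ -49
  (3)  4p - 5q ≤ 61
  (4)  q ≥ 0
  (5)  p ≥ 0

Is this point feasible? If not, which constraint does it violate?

feasible

(1): -91 ≤ -90 ✓
(2): -82 ≤ -49 ✓
(3): 31 ≤ 61 ✓
(4): 1 ≥ 0 ✓
(5): 9 ≥ 0 ✓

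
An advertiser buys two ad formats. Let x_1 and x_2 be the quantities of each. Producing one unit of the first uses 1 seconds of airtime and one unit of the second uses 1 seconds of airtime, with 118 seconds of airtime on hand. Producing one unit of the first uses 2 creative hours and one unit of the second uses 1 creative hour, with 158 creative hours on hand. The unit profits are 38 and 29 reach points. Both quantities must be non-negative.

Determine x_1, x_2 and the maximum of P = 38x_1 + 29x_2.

x_1 = 40, x_2 = 78, maximum P = 3782

Extreme points and P = 38x_1 + 29x_2:
  (0, 0) → P = 0
  (0, 118) → P = 3422
  (79, 0) → P = 3002
  (40, 78) → P = 3782

The optimum lies where x_1 + x_2 = 118 and 2x_1 + x_2 = 158.
Solving simultaneously gives x_1 = 40, x_2 = 78.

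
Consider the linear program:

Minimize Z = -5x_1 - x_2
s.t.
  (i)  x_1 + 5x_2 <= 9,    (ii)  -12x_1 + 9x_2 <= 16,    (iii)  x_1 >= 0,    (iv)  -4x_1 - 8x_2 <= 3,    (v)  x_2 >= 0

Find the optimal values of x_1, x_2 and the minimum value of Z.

Corner points and Z = -5x_1 - x_2:
  (1/69, 124/69) → Z = -43/23
  (9, 0) → Z = -45
  (0, 16/9) → Z = -16/9
  (0, 0) → Z = 0

The binding constraints are x_1 + 5x_2 = 9 and x_2 = 0.
Solving simultaneously gives x_1 = 9, x_2 = 0.

x_1 = 9, x_2 = 0, minimum Z = -45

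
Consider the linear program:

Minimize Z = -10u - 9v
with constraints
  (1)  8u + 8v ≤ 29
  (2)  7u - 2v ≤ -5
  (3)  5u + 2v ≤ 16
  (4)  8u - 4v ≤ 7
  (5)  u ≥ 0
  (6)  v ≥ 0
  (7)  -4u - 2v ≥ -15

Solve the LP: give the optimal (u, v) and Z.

Vertices and Z = -10u - 9v:
  (1/4, 27/8) → Z = -263/8
  (0, 29/8) → Z = -261/8
  (0, 5/2) → Z = -45/2

At the optimal vertex, 8u + 8v = 29 and 7u - 2v = -5.
Solving simultaneously gives u = 1/4, v = 27/8.

u = 1/4, v = 27/8, minimum Z = -263/8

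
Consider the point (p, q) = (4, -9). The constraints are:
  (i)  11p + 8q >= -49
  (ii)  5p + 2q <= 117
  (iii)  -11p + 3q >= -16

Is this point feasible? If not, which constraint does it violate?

not feasible — violates (iii)

Constraint (iii): -11p + 3q = -71, which is not ≥ -16. All other constraints are satisfied.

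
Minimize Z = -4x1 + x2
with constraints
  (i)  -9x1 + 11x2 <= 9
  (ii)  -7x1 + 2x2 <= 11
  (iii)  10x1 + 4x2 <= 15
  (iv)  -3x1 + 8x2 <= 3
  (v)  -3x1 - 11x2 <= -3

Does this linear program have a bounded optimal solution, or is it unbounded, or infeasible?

Feasible corners and Z = -4x1 + x2:
  (27/23, 75/92) → Z = -357/92
  (153/98, -15/98) → Z = -627/98
  (-3/19, 6/19) → Z = 18/19
The feasible region has finitely many vertices and no improving ray; the minimum is -627/98 at (153/98, -15/98).

bounded optimum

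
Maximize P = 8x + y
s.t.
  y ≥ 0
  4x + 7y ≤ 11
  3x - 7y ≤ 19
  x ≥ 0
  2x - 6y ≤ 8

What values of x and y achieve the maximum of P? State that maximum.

x = 11/4, y = 0, maximum P = 22

Feasible corners and P = 8x + y:
  (11/4, 0) → P = 22
  (0, 0) → P = 0
  (0, 11/7) → P = 11/7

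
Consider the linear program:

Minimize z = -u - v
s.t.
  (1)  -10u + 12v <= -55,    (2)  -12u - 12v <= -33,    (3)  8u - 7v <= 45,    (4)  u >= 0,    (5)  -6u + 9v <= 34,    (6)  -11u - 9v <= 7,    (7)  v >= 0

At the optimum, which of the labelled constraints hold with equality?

Extreme points and z = -u - v:
  (155/26, 5/13) → z = -165/26
  (11/2, 0) → z = -11/2
  (45/8, 0) → z = -45/8

The minimum is at (155/26, 5/13). Substituting into each constraint, equality holds for (1) and (3); the remaining constraints have slack.

(1) and (3)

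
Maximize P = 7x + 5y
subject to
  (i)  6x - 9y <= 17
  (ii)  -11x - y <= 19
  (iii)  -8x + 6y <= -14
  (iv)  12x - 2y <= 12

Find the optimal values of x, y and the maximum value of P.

Corner points and P = 7x + 5y:
  (2/3, -13/9) → P = -23/9
  (37/48, -11/8) → P = -71/48
  (11/14, -9/7) → P = -13/14

The binding constraints are -8x + 6y = -14 and 12x - 2y = 12.
Solving simultaneously gives x = 11/14, y = -9/7.

x = 11/14, y = -9/7, maximum P = -13/14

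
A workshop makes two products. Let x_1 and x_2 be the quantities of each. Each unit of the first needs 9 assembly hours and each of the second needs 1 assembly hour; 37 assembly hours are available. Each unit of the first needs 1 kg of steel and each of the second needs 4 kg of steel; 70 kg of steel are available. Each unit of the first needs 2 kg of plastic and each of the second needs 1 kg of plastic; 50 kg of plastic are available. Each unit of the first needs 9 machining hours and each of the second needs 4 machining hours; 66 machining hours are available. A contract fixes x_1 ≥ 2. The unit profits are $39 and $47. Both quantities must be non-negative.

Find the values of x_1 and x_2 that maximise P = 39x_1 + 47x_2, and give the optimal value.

x_1 = 2, x_2 = 12, maximum P = 642

Corner points and P = 39x_1 + 47x_2:
  (37/9, 0) → P = 481/3
  (2, 0) → P = 78
  (82/27, 29/3) → P = 5155/9
  (2, 12) → P = 642

The binding constraints are 9x_1 + 4x_2 = 66 and x_1 = 2.
Solving simultaneously gives x_1 = 2, x_2 = 12.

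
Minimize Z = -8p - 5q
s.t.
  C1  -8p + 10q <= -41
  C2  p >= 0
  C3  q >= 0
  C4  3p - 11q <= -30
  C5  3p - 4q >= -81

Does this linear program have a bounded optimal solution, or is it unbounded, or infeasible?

unbounded

From the feasible point (751/58, 363/58), moving in the direction (4, 3) keeps every constraint satisfied while Z decreases without bound.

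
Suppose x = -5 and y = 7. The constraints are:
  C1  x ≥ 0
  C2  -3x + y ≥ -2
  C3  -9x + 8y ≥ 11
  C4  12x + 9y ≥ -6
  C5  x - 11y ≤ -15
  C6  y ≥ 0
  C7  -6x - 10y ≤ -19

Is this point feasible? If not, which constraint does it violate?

not feasible — violates C1

Constraint C1: x = -5, which is not ≥ 0. All other constraints are satisfied.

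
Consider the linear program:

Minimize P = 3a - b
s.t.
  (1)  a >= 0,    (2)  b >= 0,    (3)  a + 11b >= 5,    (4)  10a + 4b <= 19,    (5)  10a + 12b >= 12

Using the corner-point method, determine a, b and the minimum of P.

a = 0, b = 19/4, minimum P = -19/4

Corner points and P = 3a - b:
  (0, 19/4) → P = -19/4
  (0, 1) → P = -1
  (189/106, 31/106) → P = 268/53
  (36/49, 19/49) → P = 89/49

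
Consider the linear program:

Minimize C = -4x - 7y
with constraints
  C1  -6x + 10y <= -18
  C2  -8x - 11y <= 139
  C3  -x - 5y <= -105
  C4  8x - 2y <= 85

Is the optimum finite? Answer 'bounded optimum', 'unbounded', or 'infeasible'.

The boundaries -6x + 10y = -18 and -8x - 11y = 139 meet at (-596/73, -489/73), but that point violates -x - 5y ≤ -105. Every candidate vertex is excluded by some other constraint, so the feasible region is empty.

infeasible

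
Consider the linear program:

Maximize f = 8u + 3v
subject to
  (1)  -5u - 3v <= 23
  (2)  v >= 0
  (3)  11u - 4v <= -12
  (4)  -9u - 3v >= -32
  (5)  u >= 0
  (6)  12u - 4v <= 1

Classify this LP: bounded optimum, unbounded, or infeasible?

Corner points and f = 8u + 3v:
  (4/3, 20/3) → f = 92/3
  (0, 3) → f = 9
  (0, 32/3) → f = 32
The feasible region has finitely many vertices and no improving ray; the maximum is 32 at (0, 32/3).

bounded optimum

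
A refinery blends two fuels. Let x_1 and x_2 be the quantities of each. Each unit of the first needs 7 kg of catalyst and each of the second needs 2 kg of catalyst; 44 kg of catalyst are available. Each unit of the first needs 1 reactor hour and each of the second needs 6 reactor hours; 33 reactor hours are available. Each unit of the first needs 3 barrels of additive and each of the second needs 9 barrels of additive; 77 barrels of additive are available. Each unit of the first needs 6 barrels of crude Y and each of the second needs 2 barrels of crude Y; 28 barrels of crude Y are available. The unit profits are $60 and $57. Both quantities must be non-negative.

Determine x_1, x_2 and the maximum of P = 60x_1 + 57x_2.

Feasible corners and P = 60x_1 + 57x_2:
  (0, 0) → P = 0
  (0, 11/2) → P = 627/2
  (14/3, 0) → P = 280
  (3, 5) → P = 465

At the optimal vertex, x_1 + 6x_2 = 33 and 6x_1 + 2x_2 = 28.
Solving simultaneously gives x_1 = 3, x_2 = 5.

x_1 = 3, x_2 = 5, maximum P = 465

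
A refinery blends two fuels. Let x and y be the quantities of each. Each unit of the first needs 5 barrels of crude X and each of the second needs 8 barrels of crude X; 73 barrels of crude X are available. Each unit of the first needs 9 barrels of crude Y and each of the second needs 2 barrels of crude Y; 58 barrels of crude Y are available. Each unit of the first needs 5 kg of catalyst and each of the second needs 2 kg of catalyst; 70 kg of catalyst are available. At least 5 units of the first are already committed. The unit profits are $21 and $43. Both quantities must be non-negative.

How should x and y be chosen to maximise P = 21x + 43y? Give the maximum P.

x = 5, y = 6, maximum P = 363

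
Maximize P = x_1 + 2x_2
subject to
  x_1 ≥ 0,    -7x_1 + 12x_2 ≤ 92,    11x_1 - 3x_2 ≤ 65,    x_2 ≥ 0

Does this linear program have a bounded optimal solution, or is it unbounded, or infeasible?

Vertices and P = x_1 + 2x_2:
  (0, 23/3) → P = 46/3
  (0, 0) → P = 0
  (352/37, 489/37) → P = 1330/37
  (65/11, 0) → P = 65/11
The feasible region has finitely many vertices and no improving ray; the maximum is 1330/37 at (352/37, 489/37).

bounded optimum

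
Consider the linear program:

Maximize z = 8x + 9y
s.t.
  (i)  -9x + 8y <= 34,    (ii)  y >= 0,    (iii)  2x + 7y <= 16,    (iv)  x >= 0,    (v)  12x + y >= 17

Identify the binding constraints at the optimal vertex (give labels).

Feasible corners and z = 8x + 9y:
  (8, 0) → z = 64
  (17/12, 0) → z = 34/3
  (103/82, 79/41) → z = 1123/41

The maximum is at (8, 0). Substituting into each constraint, equality holds for (ii) and (iii); the remaining constraints have slack.

(ii) and (iii)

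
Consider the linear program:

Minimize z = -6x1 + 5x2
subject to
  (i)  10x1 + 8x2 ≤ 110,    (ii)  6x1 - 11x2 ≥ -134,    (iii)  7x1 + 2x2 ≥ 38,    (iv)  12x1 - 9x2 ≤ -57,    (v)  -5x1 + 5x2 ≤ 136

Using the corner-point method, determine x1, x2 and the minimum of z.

Corner points and z = -6x1 + 5x2:
  (7/3, 65/6) → z = 241/6
  (89/31, 315/31) → z = 1041/31
  (76/29, 285/29) → z = 969/29

x1 = 76/29, x2 = 285/29, minimum z = 969/29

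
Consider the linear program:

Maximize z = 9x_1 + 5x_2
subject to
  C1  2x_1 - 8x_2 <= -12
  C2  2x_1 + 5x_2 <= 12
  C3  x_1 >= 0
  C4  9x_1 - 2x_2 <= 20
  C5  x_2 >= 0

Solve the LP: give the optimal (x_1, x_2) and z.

Extreme points and z = 9x_1 + 5x_2:
  (18/13, 24/13) → z = 282/13
  (0, 3/2) → z = 15/2
  (0, 12/5) → z = 12

At the optimal vertex, 2x_1 - 8x_2 = -12 and 2x_1 + 5x_2 = 12.
Solving simultaneously gives x_1 = 18/13, x_2 = 24/13.

x_1 = 18/13, x_2 = 24/13, maximum z = 282/13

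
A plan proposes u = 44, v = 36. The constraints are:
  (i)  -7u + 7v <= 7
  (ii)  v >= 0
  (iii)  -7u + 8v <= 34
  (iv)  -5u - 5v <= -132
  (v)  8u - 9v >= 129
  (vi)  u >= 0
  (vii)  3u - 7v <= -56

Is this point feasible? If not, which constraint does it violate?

not feasible — violates (v)

Constraint (v): 8u - 9v = 28, which is not ≥ 129. All other constraints are satisfied.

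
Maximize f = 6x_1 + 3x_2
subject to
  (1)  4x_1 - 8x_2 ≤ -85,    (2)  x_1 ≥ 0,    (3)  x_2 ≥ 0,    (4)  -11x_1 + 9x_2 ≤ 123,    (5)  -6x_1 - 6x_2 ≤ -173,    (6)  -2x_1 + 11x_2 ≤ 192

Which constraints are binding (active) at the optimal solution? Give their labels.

(1) and (6)

Corner points and f = 6x_1 + 3x_2:
  (437/36, 601/36) → f = 1475/12
  (601/28, 299/14) → f = 1350/7
  (751/78, 749/39) → f = 1500/13

The maximum is at (601/28, 299/14). Substituting into each constraint, equality holds for (1) and (6); the remaining constraints have slack.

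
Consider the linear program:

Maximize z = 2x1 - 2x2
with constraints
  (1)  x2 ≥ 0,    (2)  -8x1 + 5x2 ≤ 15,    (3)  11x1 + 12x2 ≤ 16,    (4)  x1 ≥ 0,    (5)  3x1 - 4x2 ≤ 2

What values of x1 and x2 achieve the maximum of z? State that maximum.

x1 = 11/10, x2 = 13/40, maximum z = 31/20

Corner points and z = 2x1 - 2x2:
  (0, 0) → z = 0
  (2/3, 0) → z = 4/3
  (0, 4/3) → z = -8/3
  (11/10, 13/40) → z = 31/20

The binding constraints are 11x1 + 12x2 = 16 and 3x1 - 4x2 = 2.
Solving simultaneously gives x1 = 11/10, x2 = 13/40.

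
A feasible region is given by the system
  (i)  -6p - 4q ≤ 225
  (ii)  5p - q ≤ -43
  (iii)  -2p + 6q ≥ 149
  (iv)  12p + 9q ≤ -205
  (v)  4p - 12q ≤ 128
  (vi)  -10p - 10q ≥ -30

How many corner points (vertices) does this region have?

4

Of the 14 pairwise boundary intersections, those satisfying every inequality are:
  (-973/22, 111/11)
  (-237/2, 243/2)
  (-857/30, 689/45)
  (-232/3, 241/3)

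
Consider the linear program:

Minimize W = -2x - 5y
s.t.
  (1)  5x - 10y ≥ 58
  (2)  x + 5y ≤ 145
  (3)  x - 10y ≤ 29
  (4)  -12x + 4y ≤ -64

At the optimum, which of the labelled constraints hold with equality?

(2) and (3)

Vertices and W = -2x - 5y:
  (348/7, 667/35) → W = -1363/7
  (29/4, -87/40) → W = -29/8
  (319/3, 116/15) → W = -754/3

The minimum is at (319/3, 116/15). Substituting into each constraint, equality holds for (2) and (3); the remaining constraints have slack.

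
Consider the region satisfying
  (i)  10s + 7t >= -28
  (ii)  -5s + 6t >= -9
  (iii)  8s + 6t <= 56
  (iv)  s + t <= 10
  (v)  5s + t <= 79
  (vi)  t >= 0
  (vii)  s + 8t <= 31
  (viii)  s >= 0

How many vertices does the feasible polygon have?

Intersecting each pair of boundary lines and keeping only the points that satisfy every inequality leaves:
  (5, 8/3)
  (9/5, 0)
  (131/29, 96/29)
  (0, 0)
  (0, 31/8)

5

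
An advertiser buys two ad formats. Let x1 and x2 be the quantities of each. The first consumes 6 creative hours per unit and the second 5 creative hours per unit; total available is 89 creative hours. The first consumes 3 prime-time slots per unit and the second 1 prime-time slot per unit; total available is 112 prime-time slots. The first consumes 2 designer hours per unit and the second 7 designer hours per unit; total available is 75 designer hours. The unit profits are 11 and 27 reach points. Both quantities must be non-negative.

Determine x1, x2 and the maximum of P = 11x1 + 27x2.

Vertices and P = 11x1 + 27x2:
  (0, 0) → P = 0
  (0, 75/7) → P = 2025/7
  (89/6, 0) → P = 979/6
  (31/4, 17/2) → P = 1259/4

The optimum lies where 6x1 + 5x2 = 89 and 2x1 + 7x2 = 75.
Solving simultaneously gives x1 = 31/4, x2 = 17/2.

x1 = 31/4, x2 = 17/2, maximum P = 1259/4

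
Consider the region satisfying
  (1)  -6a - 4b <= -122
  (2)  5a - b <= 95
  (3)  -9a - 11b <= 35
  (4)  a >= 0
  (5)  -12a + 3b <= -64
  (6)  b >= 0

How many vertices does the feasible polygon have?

3

Intersecting each pair of boundary lines and keeping only the points that satisfy every inequality leaves:
  (251/13, 20/13)
  (311/33, 180/11)
  (221/3, 820/3)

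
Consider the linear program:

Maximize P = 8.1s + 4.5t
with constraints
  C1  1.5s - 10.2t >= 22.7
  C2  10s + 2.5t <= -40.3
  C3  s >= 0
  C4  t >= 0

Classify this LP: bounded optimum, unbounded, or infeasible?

The boundaries 1.5s - 10.2t = 22.7 and t = 0 meet at (227/15, 0), but that point violates 10s + 2.5t ≤ -40.3. Every candidate vertex is excluded by some other constraint, so the feasible region is empty.

infeasible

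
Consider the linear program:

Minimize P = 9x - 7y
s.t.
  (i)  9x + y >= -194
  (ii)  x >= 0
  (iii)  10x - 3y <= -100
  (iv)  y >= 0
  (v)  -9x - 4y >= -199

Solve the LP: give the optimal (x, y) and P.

Vertices and P = 9x - 7y:
  (0, 100/3) → P = -700/3
  (0, 199/4) → P = -1393/4
  (197/67, 2890/67) → P = -18457/67

x = 0, y = 199/4, minimum P = -1393/4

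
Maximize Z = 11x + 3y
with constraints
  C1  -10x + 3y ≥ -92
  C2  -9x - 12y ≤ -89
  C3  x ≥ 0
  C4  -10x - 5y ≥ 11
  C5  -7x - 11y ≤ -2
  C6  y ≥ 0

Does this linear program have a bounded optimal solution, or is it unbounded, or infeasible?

The boundaries -10x + 3y = -92 and -9x - 12y = -89 meet at (457/49, 62/147), but that point violates -10x - 5y ≥ 11. Every candidate vertex is excluded by some other constraint, so the feasible region is empty.

infeasible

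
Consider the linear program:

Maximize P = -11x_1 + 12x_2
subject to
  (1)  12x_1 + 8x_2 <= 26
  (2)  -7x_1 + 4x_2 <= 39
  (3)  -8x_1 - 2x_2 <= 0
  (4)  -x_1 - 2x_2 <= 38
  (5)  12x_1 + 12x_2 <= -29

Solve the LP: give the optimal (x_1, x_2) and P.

x_1 = 29/36, x_2 = -29/9, maximum P = -1711/36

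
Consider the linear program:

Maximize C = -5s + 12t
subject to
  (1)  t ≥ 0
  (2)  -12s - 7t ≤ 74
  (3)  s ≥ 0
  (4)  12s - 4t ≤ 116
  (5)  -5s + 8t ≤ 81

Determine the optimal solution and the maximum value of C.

s = 313/19, t = 388/19, maximum C = 3091/19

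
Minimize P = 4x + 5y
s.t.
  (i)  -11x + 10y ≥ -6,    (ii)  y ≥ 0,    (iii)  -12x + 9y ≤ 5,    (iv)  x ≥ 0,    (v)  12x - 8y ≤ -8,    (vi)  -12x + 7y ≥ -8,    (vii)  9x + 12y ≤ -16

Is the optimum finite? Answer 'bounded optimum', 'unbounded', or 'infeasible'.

The boundaries -12x + 7y = -8 and 9x + 12y = -16 meet at (-16/207, -88/69), but that point violates -11x + 10y ≥ -6. Every candidate vertex is excluded by some other constraint, so the feasible region is empty.

infeasible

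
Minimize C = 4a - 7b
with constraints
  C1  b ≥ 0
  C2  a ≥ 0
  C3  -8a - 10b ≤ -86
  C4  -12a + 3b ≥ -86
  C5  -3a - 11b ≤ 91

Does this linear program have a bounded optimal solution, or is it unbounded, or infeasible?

unbounded

From the feasible point (0, 43/5), moving in the direction (0, 1) keeps every constraint satisfied while C decreases without bound.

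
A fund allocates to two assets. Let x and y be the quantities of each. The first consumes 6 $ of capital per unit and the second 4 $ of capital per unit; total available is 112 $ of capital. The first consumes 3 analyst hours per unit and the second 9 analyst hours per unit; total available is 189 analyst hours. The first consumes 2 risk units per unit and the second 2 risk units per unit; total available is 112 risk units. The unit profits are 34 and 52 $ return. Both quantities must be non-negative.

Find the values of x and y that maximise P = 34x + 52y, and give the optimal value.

The binding constraints are 6x + 4y = 112 and 3x + 9y = 189.
Solving simultaneously gives x = 6, y = 19.

x = 6, y = 19, maximum P = 1192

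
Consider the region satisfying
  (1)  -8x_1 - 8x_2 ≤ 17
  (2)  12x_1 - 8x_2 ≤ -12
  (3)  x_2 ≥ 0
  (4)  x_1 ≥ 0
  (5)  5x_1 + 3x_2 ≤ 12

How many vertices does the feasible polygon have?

Intersecting each pair of boundary lines and keeping only the points that satisfy every inequality leaves:
  (0, 3/2)
  (15/19, 51/19)
  (0, 4)

3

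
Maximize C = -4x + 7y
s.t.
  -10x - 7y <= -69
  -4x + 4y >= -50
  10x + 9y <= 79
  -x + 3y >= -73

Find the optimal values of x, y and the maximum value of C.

Corner points and C = -4x + 7y:
  (313/34, -56/17) → C = -1018/17
  (17/5, 5) → C = 107/5
  (383/38, -46/19) → C = -1088/19

At the optimal vertex, -10x - 7y = -69 and 10x + 9y = 79.
Solving simultaneously gives x = 17/5, y = 5.

x = 17/5, y = 5, maximum C = 107/5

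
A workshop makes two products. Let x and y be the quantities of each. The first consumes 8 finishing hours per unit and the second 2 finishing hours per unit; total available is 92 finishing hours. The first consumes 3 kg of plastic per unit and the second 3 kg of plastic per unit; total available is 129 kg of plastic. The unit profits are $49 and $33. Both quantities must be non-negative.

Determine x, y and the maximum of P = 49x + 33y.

The binding constraints are 8x + 2y = 92 and 3x + 3y = 129.
Solving simultaneously gives x = 1, y = 42.

x = 1, y = 42, maximum P = 1435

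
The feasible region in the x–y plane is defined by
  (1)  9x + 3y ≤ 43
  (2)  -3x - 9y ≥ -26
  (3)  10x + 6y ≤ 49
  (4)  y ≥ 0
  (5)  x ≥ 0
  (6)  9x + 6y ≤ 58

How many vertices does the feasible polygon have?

Intersecting each pair of boundary lines and keeping only the points that satisfy every inequality leaves:
  (37/8, 11/24)
  (43/9, 0)
  (95/24, 113/72)
  (0, 26/9)
  (0, 0)

5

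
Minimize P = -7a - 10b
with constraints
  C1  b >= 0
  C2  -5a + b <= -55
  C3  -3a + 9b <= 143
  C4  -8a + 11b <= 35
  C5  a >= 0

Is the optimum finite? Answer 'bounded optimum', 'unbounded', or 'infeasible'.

unbounded

From the feasible point (11, 0), moving in the direction (9, 3) keeps every constraint satisfied while P decreases without bound.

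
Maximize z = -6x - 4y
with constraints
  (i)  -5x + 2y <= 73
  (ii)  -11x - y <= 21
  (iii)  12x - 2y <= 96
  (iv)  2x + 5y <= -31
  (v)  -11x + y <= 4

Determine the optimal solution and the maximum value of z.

x = 27/17, y = -654/17, maximum z = 2454/17

Extreme points and z = -6x - 4y:
  (27/17, -654/17) → z = 2454/17
  (-25/22, -17/2) → z = 449/11
  (209/32, -141/16) → z = -63/16
  (-17/19, -111/19) → z = 546/19

At the optimal vertex, -11x - y = 21 and 12x - 2y = 96.
Solving simultaneously gives x = 27/17, y = -654/17.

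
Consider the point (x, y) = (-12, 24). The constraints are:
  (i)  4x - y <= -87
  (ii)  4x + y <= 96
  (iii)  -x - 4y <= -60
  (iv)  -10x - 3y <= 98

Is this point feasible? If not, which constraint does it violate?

not feasible — violates (i)

Constraint (i): 4x - y = -72, which is not ≤ -87. All other constraints are satisfied.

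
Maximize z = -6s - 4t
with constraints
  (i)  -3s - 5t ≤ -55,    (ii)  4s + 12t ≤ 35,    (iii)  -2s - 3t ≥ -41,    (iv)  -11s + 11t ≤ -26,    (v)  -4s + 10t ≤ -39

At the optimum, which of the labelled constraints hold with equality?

(i) and (ii)

Extreme points and z = -6s - 4t:
  (485/16, -115/16) → z = -1225/8
  (40, -13) → z = -188
  (129/4, -47/6) → z = -973/6

The maximum is at (485/16, -115/16). Substituting into each constraint, equality holds for (i) and (ii); the remaining constraints have slack.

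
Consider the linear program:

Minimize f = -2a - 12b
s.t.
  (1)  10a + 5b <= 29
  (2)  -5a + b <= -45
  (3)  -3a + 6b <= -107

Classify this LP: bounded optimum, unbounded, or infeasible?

Feasible corners and f = -2a - 12b:
  (709/75, -983/75) → f = 10378/75
  (163/27, -400/27) → f = 4474/27
The feasible region has finitely many vertices and no improving ray; the minimum is 10378/75 at (709/75, -983/75).

bounded optimum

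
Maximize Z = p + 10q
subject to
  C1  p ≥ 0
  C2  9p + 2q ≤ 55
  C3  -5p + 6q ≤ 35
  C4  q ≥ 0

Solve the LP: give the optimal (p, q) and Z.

p = 65/16, q = 295/32, maximum Z = 385/4

Corner points and Z = p + 10q:
  (0, 35/6) → Z = 175/3
  (0, 0) → Z = 0
  (65/16, 295/32) → Z = 385/4
  (55/9, 0) → Z = 55/9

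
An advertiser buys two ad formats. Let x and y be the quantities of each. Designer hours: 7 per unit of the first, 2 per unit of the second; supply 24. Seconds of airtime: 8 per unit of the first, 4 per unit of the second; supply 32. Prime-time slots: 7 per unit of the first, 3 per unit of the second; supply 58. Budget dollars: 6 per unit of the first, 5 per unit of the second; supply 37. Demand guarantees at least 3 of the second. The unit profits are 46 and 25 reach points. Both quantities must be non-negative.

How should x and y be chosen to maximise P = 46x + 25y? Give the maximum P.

Feasible corners and P = 46x + 25y:
  (0, 37/5) → P = 185
  (0, 3) → P = 75
  (3/4, 13/2) → P = 197
  (5/2, 3) → P = 190

x = 3/4, y = 13/2, maximum P = 197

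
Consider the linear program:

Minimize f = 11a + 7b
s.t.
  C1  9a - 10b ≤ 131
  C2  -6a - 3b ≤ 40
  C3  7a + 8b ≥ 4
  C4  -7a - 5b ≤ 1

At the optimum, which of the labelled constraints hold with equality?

C2 and C4

Extreme points and f = 11a + 7b:
  (544/71, -881/142) → f = 5801/142
  (-197/9, 274/9) → f = -83/3
  (-4/3, 5/3) → f = -3
The feasible region is unbounded (it extends along (-1, 2), (10, 9)), but f strictly increases along every unbounded feasible direction, so there is no improving ray and the minimum is attained at a vertex.

The minimum is at (-197/9, 274/9). Substituting into each constraint, equality holds for C2 and C4; the remaining constraints have slack.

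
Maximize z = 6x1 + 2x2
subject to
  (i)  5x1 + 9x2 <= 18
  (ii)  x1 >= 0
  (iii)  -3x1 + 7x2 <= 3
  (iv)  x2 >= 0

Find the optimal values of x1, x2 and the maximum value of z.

x1 = 18/5, x2 = 0, maximum z = 108/5

Vertices and z = 6x1 + 2x2:
  (99/62, 69/62) → z = 366/31
  (18/5, 0) → z = 108/5
  (0, 3/7) → z = 6/7
  (0, 0) → z = 0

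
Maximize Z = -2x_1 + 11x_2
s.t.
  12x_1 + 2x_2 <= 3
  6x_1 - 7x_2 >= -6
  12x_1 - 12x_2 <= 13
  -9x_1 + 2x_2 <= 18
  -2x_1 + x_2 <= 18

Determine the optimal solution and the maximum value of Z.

Extreme points and Z = -2x_1 + 11x_2:
  (3/32, 15/16) → Z = 81/8
  (31/84, -5/7) → Z = -361/42
  (-38/17, -18/17) → Z = -122/17
  (-121/42, -111/28) → Z = -3179/84

x_1 = 3/32, x_2 = 15/16, maximum Z = 81/8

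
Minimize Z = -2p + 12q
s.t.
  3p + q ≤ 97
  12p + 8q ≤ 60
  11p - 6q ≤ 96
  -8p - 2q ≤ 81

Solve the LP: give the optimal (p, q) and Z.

p = -21/5, q = -237/10, minimum Z = -276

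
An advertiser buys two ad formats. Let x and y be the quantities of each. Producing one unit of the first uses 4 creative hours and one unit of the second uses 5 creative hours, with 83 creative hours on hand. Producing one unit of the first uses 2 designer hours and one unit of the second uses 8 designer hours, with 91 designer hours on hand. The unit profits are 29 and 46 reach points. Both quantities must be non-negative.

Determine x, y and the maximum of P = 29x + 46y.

Corner points and P = 29x + 46y:
  (0, 0) → P = 0
  (0, 91/8) → P = 2093/4
  (83/4, 0) → P = 2407/4
  (19/2, 9) → P = 1379/2

The optimum lies where 4x + 5y = 83 and 2x + 8y = 91.
Solving simultaneously gives x = 19/2, y = 9.

x = 19/2, y = 9, maximum P = 1379/2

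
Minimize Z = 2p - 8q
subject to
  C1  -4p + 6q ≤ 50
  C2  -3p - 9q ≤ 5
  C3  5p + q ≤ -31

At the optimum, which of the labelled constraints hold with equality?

Feasible corners and Z = 2p - 8q:
  (-80/9, 65/27) → Z = -1000/27
  (-118/17, 63/17) → Z = -740/17
  (-137/21, 34/21) → Z = -26

The minimum is at (-118/17, 63/17). Substituting into each constraint, equality holds for C1 and C3; the remaining constraints have slack.

C1 and C3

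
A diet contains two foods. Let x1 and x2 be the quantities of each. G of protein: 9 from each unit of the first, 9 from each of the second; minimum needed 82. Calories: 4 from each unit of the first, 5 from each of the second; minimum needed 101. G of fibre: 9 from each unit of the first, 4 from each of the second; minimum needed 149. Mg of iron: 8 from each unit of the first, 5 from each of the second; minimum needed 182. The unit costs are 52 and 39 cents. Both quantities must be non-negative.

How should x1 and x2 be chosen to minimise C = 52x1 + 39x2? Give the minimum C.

Vertices and C = 52x1 + 39x2:
  (0, 149/4) → C = 5811/4
  (101/4, 0) → C = 1313
  (81/4, 4) → C = 1209
  (17/13, 446/13) → C = 1406
The feasible region is unbounded (it extends along (0, 1), (1, 0)), but C strictly increases along every unbounded feasible direction, so there is no improving ray and the minimum is attained at a vertex.

The optimum lies where 4x1 + 5x2 = 101 and 8x1 + 5x2 = 182.
Solving simultaneously gives x1 = 81/4, x2 = 4.

x1 = 81/4, x2 = 4, minimum C = 1209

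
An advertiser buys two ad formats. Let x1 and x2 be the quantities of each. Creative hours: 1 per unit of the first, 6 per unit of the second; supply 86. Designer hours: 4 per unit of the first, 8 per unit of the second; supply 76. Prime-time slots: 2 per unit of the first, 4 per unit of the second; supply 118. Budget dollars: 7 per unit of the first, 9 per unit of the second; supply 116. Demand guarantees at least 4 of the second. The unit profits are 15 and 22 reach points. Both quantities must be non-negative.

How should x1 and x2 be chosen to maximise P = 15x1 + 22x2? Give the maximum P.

Corner points and P = 15x1 + 22x2:
  (0, 19/2) → P = 209
  (0, 4) → P = 88
  (11, 4) → P = 253

The optimum lies where 4x1 + 8x2 = 76 and x2 = 4.
Solving simultaneously gives x1 = 11, x2 = 4.

x1 = 11, x2 = 4, maximum P = 253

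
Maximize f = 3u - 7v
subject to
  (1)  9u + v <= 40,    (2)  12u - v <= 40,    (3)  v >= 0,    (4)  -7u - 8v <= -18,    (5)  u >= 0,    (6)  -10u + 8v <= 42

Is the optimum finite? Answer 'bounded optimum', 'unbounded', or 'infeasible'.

Vertices and f = 3u - 7v:
  (80/21, 40/7) → f = -200/7
  (139/41, 389/41) → f = -2306/41
  (10/3, 0) → f = 10
  (18/7, 0) → f = 54/7
  (0, 9/4) → f = -63/4
  (0, 21/4) → f = -147/4
The feasible region has finitely many vertices and no improving ray; the maximum is 10 at (10/3, 0).

bounded optimum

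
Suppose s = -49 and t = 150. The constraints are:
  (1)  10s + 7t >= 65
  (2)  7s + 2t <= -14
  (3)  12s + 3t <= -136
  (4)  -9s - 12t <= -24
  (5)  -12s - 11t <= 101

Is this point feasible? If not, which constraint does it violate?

feasible

(1): 560 ≥ 65 ✓
(2): -43 ≤ -14 ✓
(3): -138 ≤ -136 ✓
(4): -1359 ≤ -24 ✓
(5): -1062 ≤ 101 ✓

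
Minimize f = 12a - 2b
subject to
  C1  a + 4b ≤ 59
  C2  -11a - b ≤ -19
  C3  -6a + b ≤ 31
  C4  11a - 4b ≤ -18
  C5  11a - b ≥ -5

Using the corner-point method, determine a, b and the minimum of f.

Extreme points and f = 12a - 2b:
  (41/12, 667/48) → f = 317/24
  (13/15, 218/15) → f = -56/3
  (58/55, 37/5) → f = -118/55
  (7/11, 12) → f = -180/11

The binding constraints are a + 4b = 59 and 11a - b = -5.
Solving simultaneously gives a = 13/15, b = 218/15.

a = 13/15, b = 218/15, minimum f = -56/3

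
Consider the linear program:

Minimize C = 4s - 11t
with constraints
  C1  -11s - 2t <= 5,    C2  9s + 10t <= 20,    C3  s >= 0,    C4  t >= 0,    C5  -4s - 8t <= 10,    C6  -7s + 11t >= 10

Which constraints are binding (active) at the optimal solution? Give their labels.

Extreme points and C = 4s - 11t:
  (0, 2) → C = -22
  (120/169, 230/169) → C = -2050/169
  (0, 10/11) → C = -10

The minimum is at (0, 2). Substituting into each constraint, equality holds for C2 and C3; the remaining constraints have slack.

C2 and C3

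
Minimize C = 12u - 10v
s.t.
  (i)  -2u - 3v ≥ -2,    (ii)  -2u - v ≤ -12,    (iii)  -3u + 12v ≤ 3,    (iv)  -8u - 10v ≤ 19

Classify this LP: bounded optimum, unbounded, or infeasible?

bounded optimum

Feasible corners and C = 12u - 10v:
  (17/2, -5) → C = 152
  (139/12, -67/6) → C = 752/3
The feasible region has finitely many vertices and no improving ray; the minimum is 152 at (17/2, -5).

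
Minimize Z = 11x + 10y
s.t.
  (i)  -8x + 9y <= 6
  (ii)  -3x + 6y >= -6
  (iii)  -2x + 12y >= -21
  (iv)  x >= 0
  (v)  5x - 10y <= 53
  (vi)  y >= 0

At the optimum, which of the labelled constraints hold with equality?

Feasible corners and Z = 11x + 10y:
  (0, 2/3) → Z = 20/3
  (2, 0) → Z = 22
  (0, 0) → Z = 0
The feasible region is unbounded (it extends along (2, 1), (9, 8)), but Z strictly increases along every unbounded feasible direction, so there is no improving ray and the minimum is attained at a vertex.

The minimum is at (0, 0). Substituting into each constraint, equality holds for (iv) and (vi); the remaining constraints have slack.

(iv) and (vi)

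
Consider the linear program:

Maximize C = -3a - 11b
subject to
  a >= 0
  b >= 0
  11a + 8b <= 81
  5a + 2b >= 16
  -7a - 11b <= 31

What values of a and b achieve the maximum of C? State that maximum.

a = 16/5, b = 0, maximum C = -48/5

Corner points and C = -3a - 11b:
  (0, 81/8) → C = -891/8
  (0, 8) → C = -88
  (81/11, 0) → C = -243/11
  (16/5, 0) → C = -48/5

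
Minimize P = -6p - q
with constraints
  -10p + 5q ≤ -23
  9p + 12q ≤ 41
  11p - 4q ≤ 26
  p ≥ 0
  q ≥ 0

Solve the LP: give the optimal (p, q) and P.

p = 38/15, q = 7/15, minimum P = -47/3

Corner points and P = -6p - q:
  (38/15, 7/15) → P = -47/3
  (23/10, 0) → P = -69/5
  (26/11, 0) → P = -156/11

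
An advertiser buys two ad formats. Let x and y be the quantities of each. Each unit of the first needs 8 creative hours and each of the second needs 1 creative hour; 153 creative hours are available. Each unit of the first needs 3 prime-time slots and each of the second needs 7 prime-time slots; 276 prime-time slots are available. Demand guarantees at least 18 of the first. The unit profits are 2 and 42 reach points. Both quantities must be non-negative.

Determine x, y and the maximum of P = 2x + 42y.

x = 18, y = 9, maximum P = 414

Extreme points and P = 2x + 42y:
  (153/8, 0) → P = 153/4
  (18, 0) → P = 36
  (18, 9) → P = 414

At the optimal vertex, 8x + y = 153 and x = 18.
Solving simultaneously gives x = 18, y = 9.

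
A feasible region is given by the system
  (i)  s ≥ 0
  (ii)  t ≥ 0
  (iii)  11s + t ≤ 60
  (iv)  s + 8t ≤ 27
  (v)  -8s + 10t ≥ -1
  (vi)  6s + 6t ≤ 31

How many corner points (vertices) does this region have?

The feasible vertices (each the meet of two boundaries and inside every other half-plane) are:
  (0, 0)
  (0, 27/8)
  (1/8, 0)
  (43/21, 131/42)
  (79/27, 121/54)

5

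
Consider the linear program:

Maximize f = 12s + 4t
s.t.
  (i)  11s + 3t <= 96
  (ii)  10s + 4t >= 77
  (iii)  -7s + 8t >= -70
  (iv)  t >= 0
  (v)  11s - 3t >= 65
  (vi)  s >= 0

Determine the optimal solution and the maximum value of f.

At the optimal vertex, 11s + 3t = 96 and 11s - 3t = 65.
Solving simultaneously gives s = 161/22, t = 31/6.

s = 161/22, t = 31/6, maximum f = 3580/33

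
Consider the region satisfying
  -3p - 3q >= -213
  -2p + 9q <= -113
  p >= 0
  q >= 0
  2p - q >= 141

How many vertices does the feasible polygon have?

Intersecting each pair of boundary lines and keeping only the points that satisfy every inequality leaves:
  (71, 0)
  (212/3, 1/3)
  (141/2, 0)

3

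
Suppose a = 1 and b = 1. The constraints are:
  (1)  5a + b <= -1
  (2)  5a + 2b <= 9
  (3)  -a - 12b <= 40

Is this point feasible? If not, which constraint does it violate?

Constraint (1): 5a + b = 6, which is not ≤ -1. All other constraints are satisfied.

not feasible — violates (1)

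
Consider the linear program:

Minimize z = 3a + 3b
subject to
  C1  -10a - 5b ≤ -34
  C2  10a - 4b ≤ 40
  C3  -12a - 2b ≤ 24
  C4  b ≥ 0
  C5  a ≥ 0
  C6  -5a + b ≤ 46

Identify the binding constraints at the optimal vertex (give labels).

C1 and C4

Corner points and z = 3a + 3b:
  (17/5, 0) → z = 51/5
  (0, 34/5) → z = 102/5
  (4, 0) → z = 12
  (0, 46) → z = 138
The feasible region is unbounded (it extends along (2, 5), (1, 5)), but z strictly increases along every unbounded feasible direction, so there is no improving ray and the minimum is attained at a vertex.

The minimum is at (17/5, 0). Substituting into each constraint, equality holds for C1 and C4; the remaining constraints have slack.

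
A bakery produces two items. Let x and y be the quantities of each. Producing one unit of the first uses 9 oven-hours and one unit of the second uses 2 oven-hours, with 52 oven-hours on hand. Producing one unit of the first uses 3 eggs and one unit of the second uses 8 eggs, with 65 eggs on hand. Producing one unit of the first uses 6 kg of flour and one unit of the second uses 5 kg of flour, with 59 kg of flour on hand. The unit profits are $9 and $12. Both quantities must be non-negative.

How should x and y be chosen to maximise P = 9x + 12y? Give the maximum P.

Corner points and P = 9x + 12y:
  (0, 0) → P = 0
  (0, 65/8) → P = 195/2
  (52/9, 0) → P = 52
  (13/3, 13/2) → P = 117

x = 13/3, y = 13/2, maximum P = 117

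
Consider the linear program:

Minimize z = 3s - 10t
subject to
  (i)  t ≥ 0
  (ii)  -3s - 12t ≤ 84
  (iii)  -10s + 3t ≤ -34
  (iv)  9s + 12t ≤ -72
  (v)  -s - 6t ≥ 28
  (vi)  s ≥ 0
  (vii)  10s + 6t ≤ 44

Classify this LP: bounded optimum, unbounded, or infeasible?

infeasible

The boundaries -3s - 12t = 84 and -10s + 3t = -34 meet at (52/43, -314/43), but that point violates t ≥ 0. Every candidate vertex is excluded by some other constraint, so the feasible region is empty.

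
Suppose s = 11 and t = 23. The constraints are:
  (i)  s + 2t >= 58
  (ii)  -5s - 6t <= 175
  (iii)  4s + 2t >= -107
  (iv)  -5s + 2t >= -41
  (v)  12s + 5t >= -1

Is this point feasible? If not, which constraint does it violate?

not feasible — violates (i)

Constraint (i): s + 2t = 57, which is not ≥ 58. All other constraints are satisfied.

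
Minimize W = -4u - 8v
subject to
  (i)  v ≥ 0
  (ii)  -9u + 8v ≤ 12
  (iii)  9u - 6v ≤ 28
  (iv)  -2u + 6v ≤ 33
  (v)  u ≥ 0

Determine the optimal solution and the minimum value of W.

Corner points and W = -4u - 8v:
  (28/9, 0) → W = -112/9
  (0, 0) → W = 0
  (96/19, 273/38) → W = -1476/19
  (0, 3/2) → W = -12
  (61/7, 353/42) → W = -2144/21

At the optimal vertex, 9u - 6v = 28 and -2u + 6v = 33.
Solving simultaneously gives u = 61/7, v = 353/42.

u = 61/7, v = 353/42, minimum W = -2144/21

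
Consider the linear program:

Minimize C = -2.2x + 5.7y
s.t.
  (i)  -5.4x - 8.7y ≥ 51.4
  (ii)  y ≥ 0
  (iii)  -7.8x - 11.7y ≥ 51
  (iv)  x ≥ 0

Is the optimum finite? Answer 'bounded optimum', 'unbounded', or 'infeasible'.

The boundaries -5.4x - 8.7y = 51.4 and y = 0 meet at (-257/27, 0), but that point violates x ≥ 0. Every candidate vertex is excluded by some other constraint, so the feasible region is empty.

infeasible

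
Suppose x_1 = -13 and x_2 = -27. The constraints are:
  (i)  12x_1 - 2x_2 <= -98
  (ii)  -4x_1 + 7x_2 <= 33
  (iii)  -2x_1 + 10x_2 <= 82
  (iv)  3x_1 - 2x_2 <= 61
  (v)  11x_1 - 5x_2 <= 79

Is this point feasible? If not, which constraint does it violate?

feasible

(i): -102 ≤ -98 ✓
(ii): -137 ≤ 33 ✓
(iii): -244 ≤ 82 ✓
(iv): 15 ≤ 61 ✓
(v): -8 ≤ 79 ✓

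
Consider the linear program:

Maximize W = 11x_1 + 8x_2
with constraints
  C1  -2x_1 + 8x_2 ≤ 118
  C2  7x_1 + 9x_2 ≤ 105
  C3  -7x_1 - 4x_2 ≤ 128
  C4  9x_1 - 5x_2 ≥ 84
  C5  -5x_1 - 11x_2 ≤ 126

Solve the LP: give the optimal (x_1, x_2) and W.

x_1 = 2289/32, x_2 = -1407/32, maximum W = 13923/32

Corner points and W = 11x_1 + 8x_2:
  (1281/116, 357/116) → W = 16947/116
  (2289/32, -1407/32) → W = 13923/32
  (147/62, -777/62) → W = -4599/62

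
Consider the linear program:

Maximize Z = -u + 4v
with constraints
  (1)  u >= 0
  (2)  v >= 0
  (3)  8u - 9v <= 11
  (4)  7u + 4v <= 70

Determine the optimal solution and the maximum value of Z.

u = 0, v = 35/2, maximum Z = 70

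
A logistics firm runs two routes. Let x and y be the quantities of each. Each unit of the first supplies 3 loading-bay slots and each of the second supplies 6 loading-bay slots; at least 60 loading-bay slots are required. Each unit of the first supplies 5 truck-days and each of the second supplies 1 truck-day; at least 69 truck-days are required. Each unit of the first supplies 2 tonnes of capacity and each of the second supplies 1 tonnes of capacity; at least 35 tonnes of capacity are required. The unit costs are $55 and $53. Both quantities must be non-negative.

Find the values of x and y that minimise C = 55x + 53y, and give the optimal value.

x = 50/3, y = 5/3, minimum C = 1005

Corner points and C = 55x + 53y:
  (0, 69) → C = 3657
  (20, 0) → C = 1100
  (50/3, 5/3) → C = 1005
  (34/3, 37/3) → C = 1277
The feasible region is unbounded (it extends along (0, 1), (1, 0)), but C strictly increases along every unbounded feasible direction, so there is no improving ray and the minimum is attained at a vertex.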